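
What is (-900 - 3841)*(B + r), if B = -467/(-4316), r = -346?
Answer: 7077691929/4316 ≈ 1.6399e+6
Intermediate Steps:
B = 467/4316 (B = -467*(-1/4316) = 467/4316 ≈ 0.10820)
(-900 - 3841)*(B + r) = (-900 - 3841)*(467/4316 - 346) = -4741*(-1492869/4316) = 7077691929/4316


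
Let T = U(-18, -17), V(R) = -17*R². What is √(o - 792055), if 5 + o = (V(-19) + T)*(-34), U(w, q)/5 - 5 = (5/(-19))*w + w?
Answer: 22*I*√434093/19 ≈ 762.89*I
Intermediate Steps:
U(w, q) = 25 + 70*w/19 (U(w, q) = 25 + 5*((5/(-19))*w + w) = 25 + 5*((5*(-1/19))*w + w) = 25 + 5*(-5*w/19 + w) = 25 + 5*(14*w/19) = 25 + 70*w/19)
T = -785/19 (T = 25 + (70/19)*(-18) = 25 - 1260/19 = -785/19 ≈ -41.316)
o = 3991097/19 (o = -5 + (-17*(-19)² - 785/19)*(-34) = -5 + (-17*361 - 785/19)*(-34) = -5 + (-6137 - 785/19)*(-34) = -5 - 117388/19*(-34) = -5 + 3991192/19 = 3991097/19 ≈ 2.1006e+5)
√(o - 792055) = √(3991097/19 - 792055) = √(-11057948/19) = 22*I*√434093/19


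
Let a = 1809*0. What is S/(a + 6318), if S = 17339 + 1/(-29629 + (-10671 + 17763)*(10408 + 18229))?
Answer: 1760463131263/641479097025 ≈ 2.7444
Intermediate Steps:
a = 0
S = 3520926262526/203063975 (S = 17339 + 1/(-29629 + 7092*28637) = 17339 + 1/(-29629 + 203093604) = 17339 + 1/203063975 = 3520926262526/203063975 ≈ 17339.)
S/(a + 6318) = 3520926262526/(203063975*(0 + 6318)) = (3520926262526/203063975)/6318 = (3520926262526/203063975)*(1/6318) = 1760463131263/641479097025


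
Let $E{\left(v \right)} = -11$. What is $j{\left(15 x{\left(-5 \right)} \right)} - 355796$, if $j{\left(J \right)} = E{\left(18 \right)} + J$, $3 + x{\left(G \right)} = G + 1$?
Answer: $-355912$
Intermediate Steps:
$x{\left(G \right)} = -2 + G$ ($x{\left(G \right)} = -3 + \left(G + 1\right) = -3 + \left(1 + G\right) = -2 + G$)
$j{\left(J \right)} = -11 + J$
$j{\left(15 x{\left(-5 \right)} \right)} - 355796 = \left(-11 + 15 \left(-2 - 5\right)\right) - 355796 = \left(-11 + 15 \left(-7\right)\right) - 355796 = \left(-11 - 105\right) - 355796 = -116 - 355796 = -355912$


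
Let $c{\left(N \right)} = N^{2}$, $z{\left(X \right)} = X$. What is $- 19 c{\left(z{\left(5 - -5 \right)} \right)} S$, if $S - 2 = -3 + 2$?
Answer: $-1900$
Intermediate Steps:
$S = 1$ ($S = 2 + \left(-3 + 2\right) = 2 - 1 = 1$)
$- 19 c{\left(z{\left(5 - -5 \right)} \right)} S = - 19 \left(5 - -5\right)^{2} \cdot 1 = - 19 \left(5 + 5\right)^{2} \cdot 1 = - 19 \cdot 10^{2} \cdot 1 = \left(-19\right) 100 \cdot 1 = \left(-1900\right) 1 = -1900$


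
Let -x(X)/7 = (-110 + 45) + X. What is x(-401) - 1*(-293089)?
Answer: 296351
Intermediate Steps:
x(X) = 455 - 7*X (x(X) = -7*((-110 + 45) + X) = -7*(-65 + X) = 455 - 7*X)
x(-401) - 1*(-293089) = (455 - 7*(-401)) - 1*(-293089) = (455 + 2807) + 293089 = 3262 + 293089 = 296351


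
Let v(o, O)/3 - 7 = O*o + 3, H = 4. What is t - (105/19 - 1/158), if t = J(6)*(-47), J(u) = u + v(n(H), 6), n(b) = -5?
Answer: 7602505/3002 ≈ 2532.5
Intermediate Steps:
v(o, O) = 30 + 3*O*o (v(o, O) = 21 + 3*(O*o + 3) = 21 + 3*(3 + O*o) = 21 + (9 + 3*O*o) = 30 + 3*O*o)
J(u) = -60 + u (J(u) = u + (30 + 3*6*(-5)) = u + (30 - 90) = u - 60 = -60 + u)
t = 2538 (t = (-60 + 6)*(-47) = -54*(-47) = 2538)
t - (105/19 - 1/158) = 2538 - (105/19 - 1/158) = 2538 - 1*16571/3002 = 2538 - 16571/3002 = 7602505/3002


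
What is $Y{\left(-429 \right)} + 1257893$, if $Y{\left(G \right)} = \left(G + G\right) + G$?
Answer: $1256606$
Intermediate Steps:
$Y{\left(G \right)} = 3 G$ ($Y{\left(G \right)} = 2 G + G = 3 G$)
$Y{\left(-429 \right)} + 1257893 = 3 \left(-429\right) + 1257893 = -1287 + 1257893 = 1256606$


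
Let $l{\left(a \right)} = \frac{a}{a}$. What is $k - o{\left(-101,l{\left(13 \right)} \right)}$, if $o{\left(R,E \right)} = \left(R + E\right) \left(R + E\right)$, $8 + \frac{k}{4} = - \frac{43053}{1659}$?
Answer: $- \frac{5605100}{553} \approx -10136.0$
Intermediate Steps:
$l{\left(a \right)} = 1$
$k = - \frac{75100}{553}$ ($k = -32 + 4 \left(- \frac{43053}{1659}\right) = -32 + 4 \left(\left(-43053\right) \frac{1}{1659}\right) = -32 + 4 \left(- \frac{14351}{553}\right) = -32 - \frac{57404}{553} = - \frac{75100}{553} \approx -135.8$)
$o{\left(R,E \right)} = \left(E + R\right)^{2}$ ($o{\left(R,E \right)} = \left(E + R\right) \left(E + R\right) = \left(E + R\right)^{2}$)
$k - o{\left(-101,l{\left(13 \right)} \right)} = - \frac{75100}{553} - \left(1 - 101\right)^{2} = - \frac{75100}{553} - \left(-100\right)^{2} = - \frac{75100}{553} - 10000 = - \frac{5605100}{553}$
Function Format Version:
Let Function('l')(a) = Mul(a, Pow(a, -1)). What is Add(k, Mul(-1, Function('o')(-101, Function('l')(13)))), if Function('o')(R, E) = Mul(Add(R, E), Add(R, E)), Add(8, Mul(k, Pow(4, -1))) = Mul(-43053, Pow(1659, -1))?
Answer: Rational(-5605100, 553) ≈ -10136.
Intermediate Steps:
Function('l')(a) = 1
k = Rational(-75100, 553) (k = Add(-32, Mul(4, Mul(-43053, Pow(1659, -1)))) = Add(-32, Mul(4, Mul(-43053, Rational(1, 1659)))) = Add(-32, Mul(4, Rational(-14351, 553))) = Add(-32, Rational(-57404, 553)) = Rational(-75100, 553) ≈ -135.80)
Function('o')(R, E) = Pow(Add(E, R), 2) (Function('o')(R, E) = Mul(Add(E, R), Add(E, R)) = Pow(Add(E, R), 2))
Add(k, Mul(-1, Function('o')(-101, Function('l')(13)))) = Add(Rational(-75100, 553), Mul(-1, Pow(Add(1, -101), 2))) = Add(Rational(-75100, 553), Mul(-1, Pow(-100, 2))) = Add(Rational(-75100, 553), Mul(-1, 10000)) = Add(Rational(-75100, 553), -10000) = Rational(-5605100, 553)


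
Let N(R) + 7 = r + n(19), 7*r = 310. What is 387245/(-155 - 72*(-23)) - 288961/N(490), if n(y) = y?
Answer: -2883538697/591394 ≈ -4875.8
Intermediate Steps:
r = 310/7 (r = (1/7)*310 = 310/7 ≈ 44.286)
N(R) = 394/7 (N(R) = -7 + (310/7 + 19) = -7 + 443/7 = 394/7)
387245/(-155 - 72*(-23)) - 288961/N(490) = 387245/(-155 - 72*(-23)) - 288961/394/7 = 387245/(-155 + 1656) - 288961*7/394 = 387245/1501 - 2022727/394 = -2883538697/591394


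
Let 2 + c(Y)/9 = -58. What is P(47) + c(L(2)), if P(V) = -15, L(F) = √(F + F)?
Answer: -555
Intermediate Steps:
L(F) = √2*√F (L(F) = √(2*F) = √2*√F)
c(Y) = -540 (c(Y) = -18 + 9*(-58) = -18 - 522 = -540)
P(47) + c(L(2)) = -15 - 540 = -555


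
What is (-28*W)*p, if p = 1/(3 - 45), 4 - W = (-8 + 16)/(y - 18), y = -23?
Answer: 344/123 ≈ 2.7967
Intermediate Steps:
W = 172/41 (W = 4 - (-8 + 16)/(-23 - 18) = 4 - 8/(-41) = 4 - 8*(-1)/41 = 4 - 1*(-8/41) = 4 + 8/41 = 172/41 ≈ 4.1951)
p = -1/42 (p = 1/(-42) = -1/42 ≈ -0.023810)
(-28*W)*p = -28*172/41*(-1/42) = -4816/41*(-1/42) = 344/123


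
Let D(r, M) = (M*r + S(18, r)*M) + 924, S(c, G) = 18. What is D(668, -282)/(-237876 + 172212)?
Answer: 1337/456 ≈ 2.9320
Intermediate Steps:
D(r, M) = 924 + 18*M + M*r (D(r, M) = (M*r + 18*M) + 924 = (18*M + M*r) + 924 = 924 + 18*M + M*r)
D(668, -282)/(-237876 + 172212) = (924 + 18*(-282) - 282*668)/(-237876 + 172212) = (924 - 5076 - 188376)/(-65664) = -192528*(-1/65664) = 1337/456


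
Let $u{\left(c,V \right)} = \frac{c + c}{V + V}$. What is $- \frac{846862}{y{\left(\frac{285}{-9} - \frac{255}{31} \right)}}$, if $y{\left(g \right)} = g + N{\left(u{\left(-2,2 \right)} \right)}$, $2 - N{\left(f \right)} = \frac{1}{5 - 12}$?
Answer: $\frac{551307162}{24575} \approx 22434.0$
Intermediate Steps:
$u{\left(c,V \right)} = \frac{c}{V}$ ($u{\left(c,V \right)} = \frac{2 c}{2 V} = 2 c \frac{1}{2 V} = \frac{c}{V}$)
$N{\left(f \right)} = \frac{15}{7}$ ($N{\left(f \right)} = 2 - \frac{1}{5 - 12} = 2 - \frac{1}{-7} = 2 - - \frac{1}{7} = 2 + \frac{1}{7} = \frac{15}{7}$)
$y{\left(g \right)} = \frac{15}{7} + g$ ($y{\left(g \right)} = g + \frac{15}{7} = \frac{15}{7} + g$)
$- \frac{846862}{y{\left(\frac{285}{-9} - \frac{255}{31} \right)}} = - \frac{846862}{\frac{15}{7} + \left(\frac{285}{-9} - \frac{255}{31}\right)} = - \frac{846862}{\frac{15}{7} + \left(285 \left(- \frac{1}{9}\right) - \frac{255}{31}\right)} = - \frac{846862}{\frac{15}{7} - \frac{3710}{93}} = - \frac{846862}{- \frac{24575}{651}} = \left(-846862\right) \left(- \frac{651}{24575}\right) = \frac{551307162}{24575}$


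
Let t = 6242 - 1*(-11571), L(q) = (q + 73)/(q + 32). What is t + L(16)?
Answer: 855113/48 ≈ 17815.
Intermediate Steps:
L(q) = (73 + q)/(32 + q)
t = 17813 (t = 6242 + 11571 = 17813)
t + L(16) = 17813 + (73 + 16)/(32 + 16) = 17813 + 89/48 = 855113/48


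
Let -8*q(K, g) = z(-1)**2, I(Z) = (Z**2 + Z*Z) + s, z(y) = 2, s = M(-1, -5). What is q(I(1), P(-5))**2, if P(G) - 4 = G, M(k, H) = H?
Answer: 1/4 ≈ 0.25000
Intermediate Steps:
s = -5
P(G) = 4 + G
I(Z) = -5 + 2*Z**2 (I(Z) = (Z**2 + Z*Z) - 5 = (Z**2 + Z**2) - 5 = 2*Z**2 - 5 = -5 + 2*Z**2)
q(K, g) = -1/2 (q(K, g) = -1/8*2**2 = -1/8*4 = -1/2)
q(I(1), P(-5))**2 = (-1/2)**2 = 1/4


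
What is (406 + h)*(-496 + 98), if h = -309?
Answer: -38606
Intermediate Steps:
(406 + h)*(-496 + 98) = (406 - 309)*(-496 + 98) = 97*(-398) = -38606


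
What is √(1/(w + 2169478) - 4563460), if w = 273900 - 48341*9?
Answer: I*√18405826215467955951/2008309 ≈ 2136.2*I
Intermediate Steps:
w = -161169 (w = 273900 - 1*435069 = 273900 - 435069 = -161169)
√(1/(w + 2169478) - 4563460) = √(1/(-161169 + 2169478) - 4563460) = √(1/2008309 - 4563460) = √(-9164837789139/2008309) = I*√18405826215467955951/2008309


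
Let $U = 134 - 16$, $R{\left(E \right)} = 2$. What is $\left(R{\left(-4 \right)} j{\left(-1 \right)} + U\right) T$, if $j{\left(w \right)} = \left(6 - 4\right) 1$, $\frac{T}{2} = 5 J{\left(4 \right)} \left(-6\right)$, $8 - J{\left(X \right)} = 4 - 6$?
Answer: $-73200$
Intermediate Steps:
$J{\left(X \right)} = 10$ ($J{\left(X \right)} = 8 - \left(4 - 6\right) = 8 - -2 = 8 + 2 = 10$)
$T = -600$ ($T = 2 \cdot 5 \cdot 10 \left(-6\right) = 2 \cdot 50 \left(-6\right) = 2 \left(-300\right) = -600$)
$j{\left(w \right)} = 2$ ($j{\left(w \right)} = 2 \cdot 1 = 2$)
$U = 118$
$\left(R{\left(-4 \right)} j{\left(-1 \right)} + U\right) T = \left(2 \cdot 2 + 118\right) \left(-600\right) = \left(4 + 118\right) \left(-600\right) = 122 \left(-600\right) = -73200$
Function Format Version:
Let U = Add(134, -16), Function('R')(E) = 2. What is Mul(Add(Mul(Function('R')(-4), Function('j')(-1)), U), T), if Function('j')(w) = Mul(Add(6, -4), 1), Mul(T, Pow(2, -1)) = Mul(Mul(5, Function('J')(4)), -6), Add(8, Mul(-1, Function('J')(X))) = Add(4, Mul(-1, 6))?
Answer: -73200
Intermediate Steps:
Function('J')(X) = 10 (Function('J')(X) = Add(8, Mul(-1, Add(4, Mul(-1, 6)))) = Add(8, Mul(-1, Add(4, -6))) = Add(8, Mul(-1, -2)) = Add(8, 2) = 10)
T = -600 (T = Mul(2, Mul(Mul(5, 10), -6)) = Mul(2, Mul(50, -6)) = Mul(2, -300) = -600)
Function('j')(w) = 2 (Function('j')(w) = Mul(2, 1) = 2)
U = 118
Mul(Add(Mul(Function('R')(-4), Function('j')(-1)), U), T) = Mul(Add(Mul(2, 2), 118), -600) = Mul(Add(4, 118), -600) = Mul(122, -600) = -73200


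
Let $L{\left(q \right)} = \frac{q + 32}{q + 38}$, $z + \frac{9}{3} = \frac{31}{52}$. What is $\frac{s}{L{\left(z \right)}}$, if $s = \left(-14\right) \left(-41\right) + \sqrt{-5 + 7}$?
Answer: $\frac{354158}{513} + \frac{617 \sqrt{2}}{513} \approx 692.07$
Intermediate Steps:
$z = - \frac{125}{52}$ ($z = -3 + \frac{31}{52} = - \frac{125}{52} \approx -2.4038$)
$L{\left(q \right)} = \frac{32 + q}{38 + q}$
$s = 574 + \sqrt{2} \approx 575.41$
$\frac{s}{L{\left(z \right)}} = \frac{574 + \sqrt{2}}{\frac{1}{38 - \frac{125}{52}} \left(32 - \frac{125}{52}\right)} = \frac{574 + \sqrt{2}}{\frac{1}{\frac{1851}{52}} \cdot \frac{1539}{52}} = \frac{574 + \sqrt{2}}{\frac{52}{1851} \cdot \frac{1539}{52}} = \frac{574 + \sqrt{2}}{\frac{513}{617}} = \left(574 + \sqrt{2}\right) \frac{617}{513} = \frac{354158}{513} + \frac{617 \sqrt{2}}{513}$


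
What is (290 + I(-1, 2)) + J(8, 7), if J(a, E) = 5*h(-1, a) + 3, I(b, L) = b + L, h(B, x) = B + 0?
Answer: 289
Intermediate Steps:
h(B, x) = B
I(b, L) = L + b
J(a, E) = -2 (J(a, E) = 5*(-1) + 3 = -5 + 3 = -2)
(290 + I(-1, 2)) + J(8, 7) = (290 + (2 - 1)) - 2 = (290 + 1) - 2 = 291 - 2 = 289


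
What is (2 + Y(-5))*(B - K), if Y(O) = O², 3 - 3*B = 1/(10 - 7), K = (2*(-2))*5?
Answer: 564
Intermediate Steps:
K = -20 (K = -4*5 = -20)
B = 8/9 (B = 1 - 1/(3*(10 - 7)) = 1 - ⅓/3 = 1 - ⅓*⅓ = 1 - ⅑ = 8/9 ≈ 0.88889)
(2 + Y(-5))*(B - K) = (2 + (-5)²)*(8/9 - 1*(-20)) = (2 + 25)*(8/9 + 20) = 27*(188/9) = 564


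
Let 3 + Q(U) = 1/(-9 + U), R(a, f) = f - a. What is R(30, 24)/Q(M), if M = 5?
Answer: 24/13 ≈ 1.8462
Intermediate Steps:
Q(U) = -3 + 1/(-9 + U)
R(30, 24)/Q(M) = (24 - 1*30)/(((28 - 3*5)/(-9 + 5))) = (24 - 30)/(((28 - 15)/(-4))) = -6/((-1/4*13)) = -6/(-13/4) = -6*(-4/13) = 24/13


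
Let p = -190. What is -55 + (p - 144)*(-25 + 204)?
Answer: -59841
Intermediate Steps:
-55 + (p - 144)*(-25 + 204) = -55 + (-190 - 144)*(-25 + 204) = -55 - 334*179 = -55 - 59786 = -59841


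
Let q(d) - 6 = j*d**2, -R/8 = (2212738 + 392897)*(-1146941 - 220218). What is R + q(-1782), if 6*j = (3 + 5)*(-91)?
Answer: 28498153430814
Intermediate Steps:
j = -364/3 (j = ((3 + 5)*(-91))/6 = (8*(-91))/6 = (1/6)*(-728) = -364/3 ≈ -121.33)
R = 28498538727720 (R = -8*(2212738 + 392897)*(-1146941 - 220218) = -20845080*(-1367159) = -8*(-3562317340965) = 28498538727720)
q(d) = 6 - 364*d**2/3
R + q(-1782) = 28498538727720 + (6 - 364/3*(-1782)**2) = 28498538727720 + (6 - 364/3*3175524) = 28498538727720 + (6 - 385296912) = 28498538727720 - 385296906 = 28498153430814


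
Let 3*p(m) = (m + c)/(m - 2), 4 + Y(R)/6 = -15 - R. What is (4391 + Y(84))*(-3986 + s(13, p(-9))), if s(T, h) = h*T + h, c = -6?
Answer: -15015168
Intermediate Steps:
Y(R) = -114 - 6*R (Y(R) = -24 + 6*(-15 - R) = -24 + (-90 - 6*R) = -114 - 6*R)
p(m) = (-6 + m)/(3*(-2 + m)) (p(m) = ((m - 6)/(m - 2))/3 = ((-6 + m)/(-2 + m))/3 = (-6 + m)/(3*(-2 + m)))
s(T, h) = h + T*h (s(T, h) = T*h + h = h + T*h)
(4391 + Y(84))*(-3986 + s(13, p(-9))) = (4391 + (-114 - 6*84))*(-3986 + ((-6 - 9)/(3*(-2 - 9)))*(1 + 13)) = (4391 + (-114 - 504))*(-3986 + ((1/3)*(-15)/(-11))*14) = (4391 - 618)*(-3986 + ((1/3)*(-1/11)*(-15))*14) = 3773*(-3986 + (5/11)*14) = 3773*(-3986 + 70/11) = 3773*(-43776/11) = -15015168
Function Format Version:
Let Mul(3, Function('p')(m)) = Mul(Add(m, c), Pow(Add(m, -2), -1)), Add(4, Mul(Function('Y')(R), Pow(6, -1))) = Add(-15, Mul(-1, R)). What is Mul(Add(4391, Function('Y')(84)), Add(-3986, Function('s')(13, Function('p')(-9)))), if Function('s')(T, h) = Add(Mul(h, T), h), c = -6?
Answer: -15015168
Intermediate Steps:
Function('Y')(R) = Add(-114, Mul(-6, R)) (Function('Y')(R) = Add(-24, Mul(6, Add(-15, Mul(-1, R)))) = Add(-24, Add(-90, Mul(-6, R))) = Add(-114, Mul(-6, R)))
Function('p')(m) = Mul(Rational(1, 3), Pow(Add(-2, m), -1), Add(-6, m)) (Function('p')(m) = Mul(Rational(1, 3), Mul(Add(m, -6), Pow(Add(m, -2), -1))) = Mul(Rational(1, 3), Mul(Add(-6, m), Pow(Add(-2, m), -1))) = Mul(Rational(1, 3), Mul(Pow(Add(-2, m), -1), Add(-6, m))) = Mul(Rational(1, 3), Pow(Add(-2, m), -1), Add(-6, m)))
Function('s')(T, h) = Add(h, Mul(T, h)) (Function('s')(T, h) = Add(Mul(T, h), h) = Add(h, Mul(T, h)))
Mul(Add(4391, Function('Y')(84)), Add(-3986, Function('s')(13, Function('p')(-9)))) = Mul(Add(4391, Add(-114, Mul(-6, 84))), Add(-3986, Mul(Mul(Rational(1, 3), Pow(Add(-2, -9), -1), Add(-6, -9)), Add(1, 13)))) = Mul(Add(4391, Add(-114, -504)), Add(-3986, Mul(Mul(Rational(1, 3), Pow(-11, -1), -15), 14))) = Mul(Add(4391, -618), Add(-3986, Mul(Mul(Rational(1, 3), Rational(-1, 11), -15), 14))) = Mul(3773, Add(-3986, Mul(Rational(5, 11), 14))) = Mul(3773, Add(-3986, Rational(70, 11))) = Mul(3773, Rational(-43776, 11)) = -15015168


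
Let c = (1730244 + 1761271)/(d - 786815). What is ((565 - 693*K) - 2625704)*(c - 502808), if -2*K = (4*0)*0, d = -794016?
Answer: 2086612643285004857/1580831 ≈ 1.3199e+12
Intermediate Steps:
K = 0 (K = -4*0*0/2 = -0*0 = -½*0 = 0)
c = -3491515/1580831 (c = (1730244 + 1761271)/(-794016 - 786815) = 3491515/(-1580831) = 3491515*(-1/1580831) = -3491515/1580831 ≈ -2.2087)
((565 - 693*K) - 2625704)*(c - 502808) = ((565 - 693*0) - 2625704)*(-3491515/1580831 - 502808) = ((565 + 0) - 2625704)*(-794857964963/1580831) = (565 - 2625704)*(-794857964963/1580831) = -2625139*(-794857964963/1580831) = 2086612643285004857/1580831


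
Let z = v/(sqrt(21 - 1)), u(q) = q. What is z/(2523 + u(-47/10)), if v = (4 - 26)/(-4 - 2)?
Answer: 11*sqrt(5)/75549 ≈ 0.00032557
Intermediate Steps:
v = 11/3 (v = -22/(-6) = -22*(-1/6) = 11/3 ≈ 3.6667)
z = 11*sqrt(5)/30 (z = (11/3)/sqrt(21 - 1) = (11/3)/sqrt(20) = (11/3)/(2*sqrt(5)) = (sqrt(5)/10)*(11/3) = 11*sqrt(5)/30 ≈ 0.81989)
z/(2523 + u(-47/10)) = (11*sqrt(5)/30)/(2523 - 47/10) = (11*sqrt(5)/30)/(25183/10) = (11*sqrt(5)/30)*(10/25183) = 11*sqrt(5)/75549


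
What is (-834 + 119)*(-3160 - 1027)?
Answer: 2993705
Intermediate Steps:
(-834 + 119)*(-3160 - 1027) = -715*(-4187) = 2993705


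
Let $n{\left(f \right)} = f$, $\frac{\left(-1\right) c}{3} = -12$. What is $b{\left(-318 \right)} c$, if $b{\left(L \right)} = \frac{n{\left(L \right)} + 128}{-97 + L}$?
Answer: $\frac{1368}{83} \approx 16.482$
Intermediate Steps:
$c = 36$ ($c = \left(-3\right) \left(-12\right) = 36$)
$b{\left(L \right)} = \frac{128 + L}{-97 + L}$ ($b{\left(L \right)} = \frac{L + 128}{-97 + L} = \frac{128 + L}{-97 + L}$)
$b{\left(-318 \right)} c = \frac{128 - 318}{-97 - 318} \cdot 36 = \frac{1}{-415} \left(-190\right) 36 = \left(- \frac{1}{415}\right) \left(-190\right) 36 = \frac{38}{83} \cdot 36 = \frac{1368}{83}$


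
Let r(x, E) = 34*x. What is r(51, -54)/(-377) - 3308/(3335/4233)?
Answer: -182235342/43355 ≈ -4203.3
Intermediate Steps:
r(51, -54)/(-377) - 3308/(3335/4233) = (34*51)/(-377) - 3308/(3335/4233) = 1734*(-1/377) - 3308/(3335*(1/4233)) = -1734/377 - 3308/3335/4233 = -1734/377 - 3308*4233/3335 = -1734/377 - 14002764/3335 = -182235342/43355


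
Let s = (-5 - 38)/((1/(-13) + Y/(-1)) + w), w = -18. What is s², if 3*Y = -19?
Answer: 2812329/209764 ≈ 13.407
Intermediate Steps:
Y = -19/3 (Y = (⅓)*(-19) = -19/3 ≈ -6.3333)
s = 1677/458 (s = (-5 - 38)/((1/(-13) - 19/3/(-1)) - 18) = -43/((1*(-1/13) - 19/3*(-1)) - 18) = -43/((-1/13 + 19/3) - 18) = -43/(244/39 - 18) = -43/(-458/39) = -43*(-39/458) = 1677/458 ≈ 3.6616)
s² = (1677/458)² = 2812329/209764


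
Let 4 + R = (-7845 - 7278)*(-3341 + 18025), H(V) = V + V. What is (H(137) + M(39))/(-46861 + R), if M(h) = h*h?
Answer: -1795/222112997 ≈ -8.0815e-6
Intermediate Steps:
H(V) = 2*V
R = -222066136 (R = -4 + (-7845 - 7278)*(-3341 + 18025) = -4 - 15123*14684 = -4 - 222066132 = -222066136)
M(h) = h**2
(H(137) + M(39))/(-46861 + R) = (2*137 + 39**2)/(-46861 - 222066136) = (274 + 1521)/(-222112997) = 1795*(-1/222112997) = -1795/222112997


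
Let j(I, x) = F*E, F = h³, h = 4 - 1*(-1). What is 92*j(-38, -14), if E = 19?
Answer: 218500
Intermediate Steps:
h = 5 (h = 4 + 1 = 5)
F = 125 (F = 5³ = 125)
j(I, x) = 2375 (j(I, x) = 125*19 = 2375)
92*j(-38, -14) = 92*2375 = 218500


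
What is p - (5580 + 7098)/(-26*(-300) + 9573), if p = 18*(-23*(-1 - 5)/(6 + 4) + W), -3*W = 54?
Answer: -2210128/28955 ≈ -76.330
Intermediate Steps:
W = -18 (W = -⅓*54 = -18)
p = -378/5 (p = 18*(-23*(-1 - 5)/(6 + 4) - 18) = 18*(-(-138)/10 - 18) = 18*(-23*(-⅗) - 18) = 18*(69/5 - 18) = 18*(-21/5) = -378/5 ≈ -75.600)
p - (5580 + 7098)/(-26*(-300) + 9573) = -378/5 - (5580 + 7098)/(-26*(-300) + 9573) = -378/5 - 12678/(7800 + 9573) = -378/5 - 12678/17373 = -378/5 - 1*4226/5791 = -378/5 - 4226/5791 = -2210128/28955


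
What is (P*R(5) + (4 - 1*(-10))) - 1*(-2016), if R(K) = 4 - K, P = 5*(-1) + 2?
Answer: 2033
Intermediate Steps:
P = -3 (P = -5 + 2 = -3)
(P*R(5) + (4 - 1*(-10))) - 1*(-2016) = (-3*(4 - 1*5) + (4 - 1*(-10))) - 1*(-2016) = (-3*(4 - 5) + (4 + 10)) + 2016 = (-3*(-1) + 14) + 2016 = (3 + 14) + 2016 = 17 + 2016 = 2033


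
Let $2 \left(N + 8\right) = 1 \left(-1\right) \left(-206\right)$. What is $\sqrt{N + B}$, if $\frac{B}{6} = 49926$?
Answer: $\sqrt{299651} \approx 547.4$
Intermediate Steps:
$B = 299556$ ($B = 6 \cdot 49926 = 299556$)
$N = 95$ ($N = -8 + \frac{1 \left(-1\right) \left(-206\right)}{2} = -8 + \frac{\left(-1\right) \left(-206\right)}{2} = -8 + \frac{1}{2} \cdot 206 = -8 + 103 = 95$)
$\sqrt{N + B} = \sqrt{95 + 299556} = \sqrt{299651}$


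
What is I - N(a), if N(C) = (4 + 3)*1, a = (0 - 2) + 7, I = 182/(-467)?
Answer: -3451/467 ≈ -7.3897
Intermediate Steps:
I = -182/467 (I = 182*(-1/467) = -182/467 ≈ -0.38972)
a = 5 (a = -2 + 7 = 5)
N(C) = 7 (N(C) = 7*1 = 7)
I - N(a) = -182/467 - 1*7 = -182/467 - 7 = -3451/467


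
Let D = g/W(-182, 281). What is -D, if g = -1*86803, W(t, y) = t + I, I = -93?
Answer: -86803/275 ≈ -315.65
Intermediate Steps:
W(t, y) = -93 + t (W(t, y) = t - 93 = -93 + t)
g = -86803
D = 86803/275 (D = -86803/(-93 - 182) = -86803/(-275) = -86803*(-1/275) = 86803/275 ≈ 315.65)
-D = -1*86803/275 = -86803/275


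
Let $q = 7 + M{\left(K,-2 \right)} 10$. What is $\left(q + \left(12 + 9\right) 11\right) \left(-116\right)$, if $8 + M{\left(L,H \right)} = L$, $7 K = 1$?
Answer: $- \frac{129456}{7} \approx -18494.0$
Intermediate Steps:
$K = \frac{1}{7}$ ($K = \frac{1}{7} \cdot 1 = \frac{1}{7} \approx 0.14286$)
$M{\left(L,H \right)} = -8 + L$
$q = - \frac{501}{7}$ ($q = 7 + \left(-8 + \frac{1}{7}\right) 10 = 7 - \frac{550}{7} = - \frac{501}{7} \approx -71.571$)
$\left(q + \left(12 + 9\right) 11\right) \left(-116\right) = \left(- \frac{501}{7} + \left(12 + 9\right) 11\right) \left(-116\right) = \left(- \frac{501}{7} + 21 \cdot 11\right) \left(-116\right) = \left(- \frac{501}{7} + 231\right) \left(-116\right) = \frac{1116}{7} \left(-116\right) = - \frac{129456}{7}$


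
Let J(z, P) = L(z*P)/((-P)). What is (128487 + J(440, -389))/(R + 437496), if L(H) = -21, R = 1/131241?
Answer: 6559611804702/22335373476893 ≈ 0.29369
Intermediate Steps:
R = 1/131241 ≈ 7.6196e-6
J(z, P) = 21/P (J(z, P) = -21*(-1/P) = -(-21)/P = 21/P)
(128487 + J(440, -389))/(R + 437496) = (128487 + 21/(-389))/(1/131241 + 437496) = (128487 + 21*(-1/389))/(57417412537/131241) = (128487 - 21/389)*(131241/57417412537) = (49981422/389)*(131241/57417412537) = 6559611804702/22335373476893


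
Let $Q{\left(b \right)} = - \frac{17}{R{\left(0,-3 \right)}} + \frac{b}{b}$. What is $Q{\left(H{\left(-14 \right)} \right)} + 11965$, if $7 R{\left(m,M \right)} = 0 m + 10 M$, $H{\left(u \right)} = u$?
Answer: $\frac{359099}{30} \approx 11970.0$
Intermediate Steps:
$R{\left(m,M \right)} = \frac{10 M}{7}$ ($R{\left(m,M \right)} = \frac{0 m + 10 M}{7} = \frac{0 + 10 M}{7} = \frac{10 M}{7}$)
$Q{\left(b \right)} = \frac{149}{30}$ ($Q{\left(b \right)} = - \frac{17}{\frac{10}{7} \left(-3\right)} + \frac{b}{b} = - \frac{17}{- \frac{30}{7}} + 1 = \left(-17\right) \left(- \frac{7}{30}\right) + 1 = \frac{119}{30} + 1 = \frac{149}{30}$)
$Q{\left(H{\left(-14 \right)} \right)} + 11965 = \frac{149}{30} + 11965 = \frac{359099}{30}$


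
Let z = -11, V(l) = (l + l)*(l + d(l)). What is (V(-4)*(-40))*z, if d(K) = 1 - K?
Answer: -3520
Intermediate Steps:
V(l) = 2*l (V(l) = (l + l)*(l + (1 - l)) = (2*l)*1 = 2*l)
(V(-4)*(-40))*z = ((2*(-4))*(-40))*(-11) = -8*(-40)*(-11) = 320*(-11) = -3520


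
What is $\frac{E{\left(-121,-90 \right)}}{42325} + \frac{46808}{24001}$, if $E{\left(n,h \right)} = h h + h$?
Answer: $\frac{434679322}{203168465} \approx 2.1395$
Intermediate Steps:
$E{\left(n,h \right)} = h + h^{2}$ ($E{\left(n,h \right)} = h^{2} + h = h + h^{2}$)
$\frac{E{\left(-121,-90 \right)}}{42325} + \frac{46808}{24001} = \frac{\left(-90\right) \left(1 - 90\right)}{42325} + \frac{46808}{24001} = \left(-90\right) \left(-89\right) \frac{1}{42325} + 46808 \cdot \frac{1}{24001} = 8010 \cdot \frac{1}{42325} + \frac{46808}{24001} = \frac{1602}{8465} + \frac{46808}{24001} = \frac{434679322}{203168465}$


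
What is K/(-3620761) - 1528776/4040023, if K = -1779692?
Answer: 1654664094380/14627957717503 ≈ 0.11312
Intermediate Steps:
K/(-3620761) - 1528776/4040023 = -1779692/(-3620761) - 1528776/4040023 = -1779692*(-1/3620761) - 1528776*1/4040023 = 1779692/3620761 - 1528776/4040023 = 1654664094380/14627957717503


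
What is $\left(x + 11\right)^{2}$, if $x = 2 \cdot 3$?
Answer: $289$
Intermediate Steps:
$x = 6$
$\left(x + 11\right)^{2} = \left(6 + 11\right)^{2} = 17^{2} = 289$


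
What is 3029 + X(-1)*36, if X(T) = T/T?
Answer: 3065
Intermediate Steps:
X(T) = 1
3029 + X(-1)*36 = 3029 + 1*36 = 3029 + 36 = 3065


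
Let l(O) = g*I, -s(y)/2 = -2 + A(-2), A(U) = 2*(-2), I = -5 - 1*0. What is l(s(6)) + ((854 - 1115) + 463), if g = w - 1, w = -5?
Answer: 232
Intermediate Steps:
I = -5 (I = -5 + 0 = -5)
A(U) = -4
g = -6 (g = -5 - 1 = -6)
s(y) = 12 (s(y) = -2*(-2 - 4) = -2*(-6) = 12)
l(O) = 30 (l(O) = -6*(-5) = 30)
l(s(6)) + ((854 - 1115) + 463) = 30 + ((854 - 1115) + 463) = 30 + (-261 + 463) = 30 + 202 = 232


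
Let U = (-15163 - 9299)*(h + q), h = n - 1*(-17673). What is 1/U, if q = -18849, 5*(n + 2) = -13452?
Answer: 5/473144004 ≈ 1.0568e-8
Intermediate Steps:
n = -13462/5 (n = -2 + (⅕)*(-13452) = -2 - 13452/5 = -13462/5 ≈ -2692.4)
h = 74903/5 (h = -13462/5 - 1*(-17673) = -13462/5 + 17673 = 74903/5 ≈ 14981.)
U = 473144004/5 (U = (-15163 - 9299)*(74903/5 - 18849) = -24462*(-19342/5) = 473144004/5 ≈ 9.4629e+7)
1/U = 1/(473144004/5) = 5/473144004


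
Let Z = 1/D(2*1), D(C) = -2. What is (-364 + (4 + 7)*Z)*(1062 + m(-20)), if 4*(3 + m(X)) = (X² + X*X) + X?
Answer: -463353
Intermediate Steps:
Z = -½ (Z = 1/(-2) = -½ ≈ -0.50000)
m(X) = -3 + X²/2 + X/4 (m(X) = -3 + ((X² + X*X) + X)/4 = -3 + ((X² + X²) + X)/4 = -3 + (2*X² + X)/4 = -3 + (X + 2*X²)/4 = -3 + (X²/2 + X/4) = -3 + X²/2 + X/4)
(-364 + (4 + 7)*Z)*(1062 + m(-20)) = (-364 + (4 + 7)*(-½))*(1062 + (-3 + (½)*(-20)² + (¼)*(-20))) = (-364 + 11*(-½))*(1062 + (-3 + (½)*400 - 5)) = (-364 - 11/2)*(1062 + (-3 + 200 - 5)) = -739*(1062 + 192)/2 = -739/2*1254 = -463353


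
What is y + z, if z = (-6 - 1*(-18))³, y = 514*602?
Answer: 311156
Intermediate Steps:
y = 309428
z = 1728 (z = (-6 + 18)³ = 12³ = 1728)
y + z = 309428 + 1728 = 311156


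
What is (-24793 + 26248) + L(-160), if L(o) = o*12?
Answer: -465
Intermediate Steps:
L(o) = 12*o
(-24793 + 26248) + L(-160) = (-24793 + 26248) + 12*(-160) = 1455 - 1920 = -465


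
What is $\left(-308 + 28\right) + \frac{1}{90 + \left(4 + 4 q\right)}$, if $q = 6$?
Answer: $- \frac{33039}{118} \approx -279.99$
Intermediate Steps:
$\left(-308 + 28\right) + \frac{1}{90 + \left(4 + 4 q\right)} = \left(-308 + 28\right) + \frac{1}{90 + \left(4 + 4 \cdot 6\right)} = -280 + \frac{1}{90 + \left(4 + 24\right)} = -280 + \frac{1}{90 + 28} = -280 + \frac{1}{118} = - \frac{33039}{118}$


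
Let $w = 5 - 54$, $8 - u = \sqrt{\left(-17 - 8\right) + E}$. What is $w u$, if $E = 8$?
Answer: $-392 + 49 i \sqrt{17} \approx -392.0 + 202.03 i$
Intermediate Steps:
$u = 8 - i \sqrt{17}$ ($u = 8 - \sqrt{\left(-17 - 8\right) + 8} = 8 - \sqrt{-25 + 8} = 8 - \sqrt{-17} = 8 - i \sqrt{17} \approx 8.0 - 4.1231 i$)
$w = -49$
$w u = - 49 \left(8 - i \sqrt{17}\right) = -392 + 49 i \sqrt{17}$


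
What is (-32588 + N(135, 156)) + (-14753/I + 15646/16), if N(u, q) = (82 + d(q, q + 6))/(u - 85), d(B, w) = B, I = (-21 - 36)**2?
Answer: -20540116777/649800 ≈ -31610.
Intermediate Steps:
I = 3249 (I = (-57)**2 = 3249)
N(u, q) = (82 + q)/(-85 + u) (N(u, q) = (82 + q)/(u - 85) = (82 + q)/(-85 + u))
(-32588 + N(135, 156)) + (-14753/I + 15646/16) = (-32588 + (82 + 156)/(-85 + 135)) + (-14753/3249 + 15646/16) = (-32588 + 238/50) + (-14753*1/3249 + 15646*(1/16)) = (-32588 + (1/50)*238) + (-14753/3249 + 7823/8) = (-32588 + 119/25) + 25298903/25992 = -814581/25 + 25298903/25992 = -20540116777/649800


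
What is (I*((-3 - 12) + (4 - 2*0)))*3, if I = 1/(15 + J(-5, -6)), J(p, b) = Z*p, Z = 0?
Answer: -11/5 ≈ -2.2000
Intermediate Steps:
J(p, b) = 0 (J(p, b) = 0*p = 0)
I = 1/15 (I = 1/(15 + 0) = 1/15 ≈ 0.066667)
(I*((-3 - 12) + (4 - 2*0)))*3 = (((-3 - 12) + (4 - 2*0))/15)*3 = ((-15 + (4 + 0))/15)*3 = ((-15 + 4)/15)*3 = ((1/15)*(-11))*3 = -11/15*3 = -11/5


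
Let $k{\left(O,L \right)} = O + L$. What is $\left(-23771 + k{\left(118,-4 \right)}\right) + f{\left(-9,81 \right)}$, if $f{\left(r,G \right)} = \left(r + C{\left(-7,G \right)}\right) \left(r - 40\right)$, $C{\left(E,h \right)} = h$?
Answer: $-27185$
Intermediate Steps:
$f{\left(r,G \right)} = \left(-40 + r\right) \left(G + r\right)$ ($f{\left(r,G \right)} = \left(r + G\right) \left(r - 40\right) = \left(G + r\right) \left(-40 + r\right) = \left(-40 + r\right) \left(G + r\right)$)
$k{\left(O,L \right)} = L + O$
$\left(-23771 + k{\left(118,-4 \right)}\right) + f{\left(-9,81 \right)} = \left(-23771 + \left(-4 + 118\right)\right) + \left(\left(-9\right)^{2} - 3240 - -360 + 81 \left(-9\right)\right) = \left(-23771 + 114\right) + \left(81 - 3240 + 360 - 729\right) = -23657 - 3528 = -27185$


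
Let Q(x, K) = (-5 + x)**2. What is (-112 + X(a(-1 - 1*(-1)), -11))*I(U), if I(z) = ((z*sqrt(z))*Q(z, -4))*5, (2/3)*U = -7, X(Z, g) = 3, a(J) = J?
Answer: 10998645*I*sqrt(42)/16 ≈ 4.455e+6*I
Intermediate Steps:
U = -21/2 (U = (3/2)*(-7) = -21/2 ≈ -10.500)
I(z) = 5*z**(3/2)*(-5 + z)**2 (I(z) = ((z*sqrt(z))*(-5 + z)**2)*5 = (z**(3/2)*(-5 + z)**2)*5 = 5*z**(3/2)*(-5 + z)**2)
(-112 + X(a(-1 - 1*(-1)), -11))*I(U) = (-112 + 3)*(5*(-21/2)**(3/2)*(-5 - 21/2)**2) = -545*(-21*I*sqrt(42)/4)*(-31/2)**2 = -545*(-21*I*sqrt(42)/4)*961/4 = -(-10998645)*I*sqrt(42)/16 = 10998645*I*sqrt(42)/16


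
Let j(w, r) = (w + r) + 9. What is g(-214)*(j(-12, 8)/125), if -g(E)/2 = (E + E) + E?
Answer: 1284/25 ≈ 51.360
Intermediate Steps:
j(w, r) = 9 + r + w (j(w, r) = (r + w) + 9 = 9 + r + w)
g(E) = -6*E (g(E) = -2*((E + E) + E) = -2*(2*E + E) = -6*E)
g(-214)*(j(-12, 8)/125) = (-6*(-214))*((9 + 8 - 12)/125) = 1284*(5*(1/125)) = 1284*(1/25) = 1284/25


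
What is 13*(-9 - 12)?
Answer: -273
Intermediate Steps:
13*(-9 - 12) = 13*(-21) = -273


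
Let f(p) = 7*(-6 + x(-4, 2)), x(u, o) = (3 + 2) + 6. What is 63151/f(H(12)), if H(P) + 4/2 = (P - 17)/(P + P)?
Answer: 63151/35 ≈ 1804.3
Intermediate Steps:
x(u, o) = 11 (x(u, o) = 5 + 6 = 11)
H(P) = -2 + (-17 + P)/(2*P) (H(P) = -2 + (P - 17)/(P + P) = -2 + (-17 + P)/((2*P)) = -2 + (-17 + P)*(1/(2*P)) = -2 + (-17 + P)/(2*P))
f(p) = 35 (f(p) = 7*(-6 + 11) = 7*5 = 35)
63151/f(H(12)) = 63151/35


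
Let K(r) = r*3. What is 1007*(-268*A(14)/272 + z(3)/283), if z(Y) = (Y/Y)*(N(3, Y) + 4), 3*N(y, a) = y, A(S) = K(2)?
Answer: -57109991/9622 ≈ -5935.4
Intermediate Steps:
K(r) = 3*r
A(S) = 6 (A(S) = 3*2 = 6)
N(y, a) = y/3
z(Y) = 5 (z(Y) = (Y/Y)*((⅓)*3 + 4) = 1*(1 + 4) = 1*5 = 5)
1007*(-268*A(14)/272 + z(3)/283) = 1007*(-268/(272/6) + 5/283) = 1007*(-268/(272*(⅙)) + 5*(1/283)) = 1007*(-268/136/3 + 5/283) = 1007*(-268*3/136 + 5/283) = 1007*(-201/34 + 5/283) = 1007*(-56713/9622) = -57109991/9622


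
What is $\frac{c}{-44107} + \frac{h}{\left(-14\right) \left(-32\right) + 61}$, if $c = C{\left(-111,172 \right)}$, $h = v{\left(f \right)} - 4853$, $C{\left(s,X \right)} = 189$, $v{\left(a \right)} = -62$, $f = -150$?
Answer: $- \frac{30983158}{3207209} \approx -9.6605$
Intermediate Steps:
$h = -4915$ ($h = -62 - 4853 = -4915$)
$c = 189$
$\frac{c}{-44107} + \frac{h}{\left(-14\right) \left(-32\right) + 61} = \frac{189}{-44107} - \frac{4915}{\left(-14\right) \left(-32\right) + 61} = 189 \left(- \frac{1}{44107}\right) - \frac{4915}{448 + 61} = - \frac{27}{6301} - \frac{4915}{509} = - \frac{30983158}{3207209}$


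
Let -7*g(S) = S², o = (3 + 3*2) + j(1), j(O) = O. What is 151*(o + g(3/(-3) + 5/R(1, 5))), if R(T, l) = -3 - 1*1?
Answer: 156889/112 ≈ 1400.8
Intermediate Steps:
R(T, l) = -4 (R(T, l) = -3 - 1 = -4)
o = 10 (o = (3 + 3*2) + 1 = (3 + 6) + 1 = 9 + 1 = 10)
g(S) = -S²/7
151*(o + g(3/(-3) + 5/R(1, 5))) = 151*(10 - (3/(-3) + 5/(-4))²/7) = 151*(10 - (3*(-⅓) + 5*(-¼))²/7) = 151*(10 - (-1 - 5/4)²/7) = 151*(10 - (-9/4)²/7) = 151*(10 - ⅐*81/16) = 151*(10 - 81/112) = 151*(1039/112) = 156889/112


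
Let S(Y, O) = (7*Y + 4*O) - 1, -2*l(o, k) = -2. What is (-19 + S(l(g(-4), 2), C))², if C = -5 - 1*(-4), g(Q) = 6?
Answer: 289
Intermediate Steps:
l(o, k) = 1 (l(o, k) = -½*(-2) = 1)
C = -1 (C = -5 + 4 = -1)
S(Y, O) = -1 + 4*O + 7*Y (S(Y, O) = (4*O + 7*Y) - 1 = -1 + 4*O + 7*Y)
(-19 + S(l(g(-4), 2), C))² = (-19 + (-1 + 4*(-1) + 7*1))² = (-19 + (-1 - 4 + 7))² = (-19 + 2)² = (-17)² = 289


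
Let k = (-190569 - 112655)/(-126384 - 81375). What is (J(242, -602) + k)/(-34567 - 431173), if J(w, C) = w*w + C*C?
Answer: -21865048484/24190419165 ≈ -0.90387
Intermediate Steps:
J(w, C) = C**2 + w**2 (J(w, C) = w**2 + C**2 = C**2 + w**2)
k = 303224/207759 (k = -303224/(-207759) = -303224*(-1/207759) = 303224/207759 ≈ 1.4595)
(J(242, -602) + k)/(-34567 - 431173) = (((-602)**2 + 242**2) + 303224/207759)/(-34567 - 431173) = ((362404 + 58564) + 303224/207759)/(-465740) = (420968 + 303224/207759)*(-1/465740) = (87460193936/207759)*(-1/465740) = -21865048484/24190419165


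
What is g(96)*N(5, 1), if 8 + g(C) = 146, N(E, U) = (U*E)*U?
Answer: 690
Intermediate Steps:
N(E, U) = E*U² (N(E, U) = (E*U)*U = E*U²)
g(C) = 138 (g(C) = -8 + 146 = 138)
g(96)*N(5, 1) = 138*(5*1²) = 138*(5*1) = 138*5 = 690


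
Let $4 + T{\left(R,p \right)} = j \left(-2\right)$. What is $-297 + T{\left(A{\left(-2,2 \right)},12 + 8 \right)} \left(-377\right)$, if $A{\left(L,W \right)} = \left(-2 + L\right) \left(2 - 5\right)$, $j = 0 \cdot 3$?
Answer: $1211$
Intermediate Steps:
$j = 0$
$A{\left(L,W \right)} = 6 - 3 L$ ($A{\left(L,W \right)} = \left(-2 + L\right) \left(-3\right) = 6 - 3 L$)
$T{\left(R,p \right)} = -4$ ($T{\left(R,p \right)} = -4 + 0 \left(-2\right) = -4 + 0 = -4$)
$-297 + T{\left(A{\left(-2,2 \right)},12 + 8 \right)} \left(-377\right) = -297 - -1508 = -297 + 1508 = 1211$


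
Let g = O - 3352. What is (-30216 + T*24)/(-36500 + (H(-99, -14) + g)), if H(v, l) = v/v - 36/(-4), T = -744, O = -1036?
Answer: 8012/6813 ≈ 1.1760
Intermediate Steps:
g = -4388 (g = -1036 - 3352 = -4388)
H(v, l) = 10 (H(v, l) = 1 - 36*(-1/4) = 1 + 9 = 10)
(-30216 + T*24)/(-36500 + (H(-99, -14) + g)) = (-30216 - 744*24)/(-36500 + (10 - 4388)) = (-30216 - 17856)/(-36500 - 4378) = -48072/(-40878) = -48072*(-1/40878) = 8012/6813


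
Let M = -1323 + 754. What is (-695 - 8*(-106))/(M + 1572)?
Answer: 9/59 ≈ 0.15254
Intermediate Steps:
M = -569
(-695 - 8*(-106))/(M + 1572) = (-695 - 8*(-106))/(-569 + 1572) = (-695 + 848)/1003 = 153*(1/1003) = 9/59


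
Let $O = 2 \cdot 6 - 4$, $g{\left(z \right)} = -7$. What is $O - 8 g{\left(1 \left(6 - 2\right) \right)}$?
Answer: $64$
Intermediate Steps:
$O = 8$ ($O = 12 - 4 = 8$)
$O - 8 g{\left(1 \left(6 - 2\right) \right)} = 8 - -56 = 8 + 56 = 64$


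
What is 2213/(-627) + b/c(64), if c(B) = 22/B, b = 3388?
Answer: 6177499/627 ≈ 9852.5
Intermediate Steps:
2213/(-627) + b/c(64) = 2213/(-627) + 3388/((22/64)) = 2213*(-1/627) + 3388/((22*(1/64))) = -2213/627 + 3388/(11/32) = -2213/627 + 3388*(32/11) = -2213/627 + 9856 = 6177499/627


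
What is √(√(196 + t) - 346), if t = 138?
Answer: √(-346 + √334) ≈ 18.103*I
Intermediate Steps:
√(√(196 + t) - 346) = √(√(196 + 138) - 346) = √(√334 - 346) = √(-346 + √334)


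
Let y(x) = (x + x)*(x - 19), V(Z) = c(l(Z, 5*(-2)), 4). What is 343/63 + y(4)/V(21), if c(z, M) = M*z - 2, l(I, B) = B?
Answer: 523/63 ≈ 8.3016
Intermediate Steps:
c(z, M) = -2 + M*z
V(Z) = -42 (V(Z) = -2 + 4*(5*(-2)) = -2 + 4*(-10) = -2 - 40 = -42)
y(x) = 2*x*(-19 + x) (y(x) = (2*x)*(-19 + x) = 2*x*(-19 + x))
343/63 + y(4)/V(21) = 343/63 + (2*4*(-19 + 4))/(-42) = 343*(1/63) + (2*4*(-15))*(-1/42) = 49/9 - 120*(-1/42) = 49/9 + 20/7 = 523/63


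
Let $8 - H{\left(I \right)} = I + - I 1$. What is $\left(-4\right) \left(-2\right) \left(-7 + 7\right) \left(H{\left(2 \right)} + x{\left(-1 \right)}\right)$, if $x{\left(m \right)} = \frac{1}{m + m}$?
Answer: $0$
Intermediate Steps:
$H{\left(I \right)} = 8$ ($H{\left(I \right)} = 8 - \left(I + - I 1\right) = 8 - \left(I - I\right) = 8 - 0 = 8 + 0 = 8$)
$x{\left(m \right)} = \frac{1}{2 m}$
$\left(-4\right) \left(-2\right) \left(-7 + 7\right) \left(H{\left(2 \right)} + x{\left(-1 \right)}\right) = \left(-4\right) \left(-2\right) \left(-7 + 7\right) \left(8 + \frac{1}{2 \left(-1\right)}\right) = 8 \cdot 0 \left(8 + \frac{1}{2} \left(-1\right)\right) = 8 \cdot 0 \left(8 - \frac{1}{2}\right) = 8 \cdot 0 \cdot \frac{15}{2} = 8 \cdot 0 = 0$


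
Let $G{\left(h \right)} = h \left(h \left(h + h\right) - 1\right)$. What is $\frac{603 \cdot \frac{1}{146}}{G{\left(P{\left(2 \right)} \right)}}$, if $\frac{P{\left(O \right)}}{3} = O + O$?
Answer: $\frac{201}{167608} \approx 0.0011992$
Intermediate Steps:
$P{\left(O \right)} = 6 O$ ($P{\left(O \right)} = 3 \left(O + O\right) = 3 \cdot 2 O = 6 O$)
$G{\left(h \right)} = h \left(-1 + 2 h^{2}\right)$ ($G{\left(h \right)} = h \left(h 2 h - 1\right) = h \left(2 h^{2} - 1\right) = h \left(-1 + 2 h^{2}\right)$)
$\frac{603 \cdot \frac{1}{146}}{G{\left(P{\left(2 \right)} \right)}} = \frac{603 \cdot \frac{1}{146}}{- 6 \cdot 2 + 2 \left(6 \cdot 2\right)^{3}} = \frac{603 \cdot \frac{1}{146}}{\left(-1\right) 12 + 2 \cdot 12^{3}} = \frac{603}{146 \left(-12 + 2 \cdot 1728\right)} = \frac{603}{146 \left(-12 + 3456\right)} = \frac{603}{146 \cdot 3444} = \frac{603}{146} \cdot \frac{1}{3444} = \frac{201}{167608}$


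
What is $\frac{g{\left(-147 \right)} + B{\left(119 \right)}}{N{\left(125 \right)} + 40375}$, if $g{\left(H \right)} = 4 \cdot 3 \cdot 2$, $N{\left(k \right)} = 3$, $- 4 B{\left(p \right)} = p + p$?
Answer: $- \frac{71}{80756} \approx -0.00087919$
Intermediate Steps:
$B{\left(p \right)} = - \frac{p}{2}$ ($B{\left(p \right)} = - \frac{p + p}{4} = - \frac{2 p}{4} = - \frac{p}{2}$)
$g{\left(H \right)} = 24$ ($g{\left(H \right)} = 12 \cdot 2 = 24$)
$\frac{g{\left(-147 \right)} + B{\left(119 \right)}}{N{\left(125 \right)} + 40375} = \frac{24 - \frac{119}{2}}{3 + 40375} = \frac{24 - \frac{119}{2}}{40378} = \left(- \frac{71}{2}\right) \frac{1}{40378} = - \frac{71}{80756}$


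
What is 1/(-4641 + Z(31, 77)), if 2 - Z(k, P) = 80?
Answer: -1/4719 ≈ -0.00021191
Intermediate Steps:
Z(k, P) = -78 (Z(k, P) = 2 - 1*80 = 2 - 80 = -78)
1/(-4641 + Z(31, 77)) = 1/(-4641 - 78) = 1/(-4719) = -1/4719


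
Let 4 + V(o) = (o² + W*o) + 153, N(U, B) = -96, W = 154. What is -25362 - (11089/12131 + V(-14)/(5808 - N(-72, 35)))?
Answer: -1816506055703/71621424 ≈ -25363.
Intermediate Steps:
V(o) = 149 + o² + 154*o (V(o) = -4 + ((o² + 154*o) + 153) = -4 + (153 + o² + 154*o) = 149 + o² + 154*o)
-25362 - (11089/12131 + V(-14)/(5808 - N(-72, 35))) = -25362 - (11089/12131 + (149 + (-14)² + 154*(-14))/(5808 - 1*(-96))) = -25362 - (11089*(1/12131) + (149 + 196 - 2156)/(5808 + 96)) = -25362 - (11089/12131 - 1811/5904) = -25362 - 1*43500215/71621424 = -25362 - 43500215/71621424 = -1816506055703/71621424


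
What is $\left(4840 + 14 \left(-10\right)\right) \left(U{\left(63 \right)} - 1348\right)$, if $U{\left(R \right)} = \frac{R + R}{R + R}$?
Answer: $-6330900$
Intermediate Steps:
$U{\left(R \right)} = 1$ ($U{\left(R \right)} = \frac{2 R}{2 R} = 2 R \frac{1}{2 R} = 1$)
$\left(4840 + 14 \left(-10\right)\right) \left(U{\left(63 \right)} - 1348\right) = \left(4840 + 14 \left(-10\right)\right) \left(1 - 1348\right) = \left(4840 - 140\right) \left(-1347\right) = 4700 \left(-1347\right) = -6330900$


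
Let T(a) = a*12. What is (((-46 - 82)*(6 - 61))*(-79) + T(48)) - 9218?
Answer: -564802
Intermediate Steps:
T(a) = 12*a
(((-46 - 82)*(6 - 61))*(-79) + T(48)) - 9218 = (((-46 - 82)*(6 - 61))*(-79) + 12*48) - 9218 = (-128*(-55)*(-79) + 576) - 9218 = (7040*(-79) + 576) - 9218 = (-556160 + 576) - 9218 = -555584 - 9218 = -564802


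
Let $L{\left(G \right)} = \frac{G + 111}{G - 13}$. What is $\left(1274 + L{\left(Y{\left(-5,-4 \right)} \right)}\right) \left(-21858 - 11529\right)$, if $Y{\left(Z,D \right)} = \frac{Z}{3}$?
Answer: $- \frac{465147684}{11} \approx -4.2286 \cdot 10^{7}$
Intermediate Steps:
$Y{\left(Z,D \right)} = \frac{Z}{3}$ ($Y{\left(Z,D \right)} = Z \frac{1}{3} = \frac{Z}{3}$)
$L{\left(G \right)} = \frac{111 + G}{-13 + G}$
$\left(1274 + L{\left(Y{\left(-5,-4 \right)} \right)}\right) \left(-21858 - 11529\right) = \left(1274 + \frac{111 + \frac{1}{3} \left(-5\right)}{-13 + \frac{1}{3} \left(-5\right)}\right) \left(-21858 - 11529\right) = \left(1274 + \frac{111 - \frac{5}{3}}{-13 - \frac{5}{3}}\right) \left(-33387\right) = \left(1274 + \frac{1}{- \frac{44}{3}} \cdot \frac{328}{3}\right) \left(-33387\right) = \left(1274 - \frac{82}{11}\right) \left(-33387\right) = \frac{13932}{11} \left(-33387\right) = - \frac{465147684}{11}$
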